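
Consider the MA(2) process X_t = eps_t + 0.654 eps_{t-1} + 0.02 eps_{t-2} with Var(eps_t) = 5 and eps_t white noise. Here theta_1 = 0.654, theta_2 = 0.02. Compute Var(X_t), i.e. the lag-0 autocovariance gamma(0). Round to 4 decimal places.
\gamma(0) = 7.1406

For an MA(q) process X_t = eps_t + sum_i theta_i eps_{t-i} with
Var(eps_t) = sigma^2, the variance is
  gamma(0) = sigma^2 * (1 + sum_i theta_i^2).
  sum_i theta_i^2 = (0.654)^2 + (0.02)^2 = 0.427716 + 0.0004 = 0.428116.
  gamma(0) = 5 * (1 + 0.428116) = 5 * 1.428116 = 7.14058, which rounds to 7.1406.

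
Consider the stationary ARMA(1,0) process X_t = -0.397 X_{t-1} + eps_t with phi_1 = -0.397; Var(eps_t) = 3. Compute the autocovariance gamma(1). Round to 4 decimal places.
\gamma(1) = -1.4138

Multiply the model equation by X_{t-k} and take expectations. With theta_0 = psi_0 = 1 and psi_j the MA(infinity) weights, this gives
  gamma(k) - sum_i phi_i gamma(k-i) = c_k,
  c_k = sigma^2 * sum_{j=k..q} theta_j psi_{j-k}   (c_k = 0 for k > q),
using gamma(-m) = gamma(m).
Pure AR (q = 0): c_0 = sigma^2 = 3, c_k = 0 for k >= 1.
Equations for k = 0 and k = 1 (AR order 1):
  gamma(0) = phi_1 gamma(1) + c_0
  gamma(1) = phi_1 gamma(0) + c_1
Substituting the second into the first: gamma(0) (1 - phi_1^2) = c_0 + phi_1 c_1, so
  gamma(0) = c_0 / (1 - phi_1^2) = 3 / (1 - (-0.397)^2) = 3 / 0.842391 = 3.561292.
  gamma(1) = phi_1 gamma(0) = (-0.397)(3.561292) = -1.413833.
Therefore gamma(1) = -1.4138 (to 4 decimal places).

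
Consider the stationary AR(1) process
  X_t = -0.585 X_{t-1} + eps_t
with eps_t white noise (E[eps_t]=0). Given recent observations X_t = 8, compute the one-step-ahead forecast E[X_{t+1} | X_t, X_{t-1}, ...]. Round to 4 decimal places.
E[X_{t+1} \mid \mathcal F_t] = -4.6800

For an AR(p) model X_t = c + sum_i phi_i X_{t-i} + eps_t, the
one-step-ahead conditional mean is
  E[X_{t+1} | X_t, ...] = c + sum_i phi_i X_{t+1-i}.
Substitute known values:
  E[X_{t+1} | ...] = (-0.585) * (8)
                   = -4.6800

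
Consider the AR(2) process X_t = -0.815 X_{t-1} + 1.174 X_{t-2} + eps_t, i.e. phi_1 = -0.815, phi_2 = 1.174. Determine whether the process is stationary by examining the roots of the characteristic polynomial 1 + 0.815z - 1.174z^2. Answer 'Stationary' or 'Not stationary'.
\text{Not stationary}

The AR(p) characteristic polynomial is P(z) = 1 + 0.815z - 1.174z^2.
Stationarity requires all roots to lie outside the unit circle, i.e. |z| > 1 for every root.
Set 1 + (0.815) z + (-1.174) z^2 = 0, i.e. a z^2 + b z + c = 0 with a = -1.174, b = 0.815, c = 1.
Discriminant D = b^2 - 4ac = (0.815)^2 - 4*(-1.174)*1 = 0.664225 - (-4.696) = 5.360225.
D >= 0, so the roots are real: z = (-b +/- sqrt(D)) / (2a) = (-0.815 +/- 2.315216) / (-2.348).
  z_1 = (-0.815 + 2.315216) / (-2.348) = -0.6389,   |z_1| = 0.6389.
  z_2 = (-0.815 - 2.315216) / (-2.348) = 1.3331,   |z_2| = 1.3331.
Moduli of all roots: 0.6389, 1.3331.
All moduli strictly greater than 1? No.
Verdict: Not stationary.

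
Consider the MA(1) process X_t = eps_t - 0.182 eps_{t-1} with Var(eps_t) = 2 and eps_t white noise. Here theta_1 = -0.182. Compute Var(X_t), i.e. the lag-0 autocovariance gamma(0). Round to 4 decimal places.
\gamma(0) = 2.0662

For an MA(q) process X_t = eps_t + sum_i theta_i eps_{t-i} with
Var(eps_t) = sigma^2, the variance is
  gamma(0) = sigma^2 * (1 + sum_i theta_i^2).
  sum_i theta_i^2 = (-0.182)^2 = 0.033124.
  gamma(0) = 2 * (1 + 0.033124) = 2 * 1.033124 = 2.066248, which rounds to 2.0662.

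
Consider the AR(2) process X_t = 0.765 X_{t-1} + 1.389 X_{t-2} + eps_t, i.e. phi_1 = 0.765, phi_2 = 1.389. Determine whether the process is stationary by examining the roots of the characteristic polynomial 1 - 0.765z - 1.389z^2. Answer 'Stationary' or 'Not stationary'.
\text{Not stationary}

The AR(p) characteristic polynomial is P(z) = 1 - 0.765z - 1.389z^2.
Stationarity requires all roots to lie outside the unit circle, i.e. |z| > 1 for every root.
Set 1 + (-0.765) z + (-1.389) z^2 = 0, i.e. a z^2 + b z + c = 0 with a = -1.389, b = -0.765, c = 1.
Discriminant D = b^2 - 4ac = (-0.765)^2 - 4*(-1.389)*1 = 0.585225 - (-5.556) = 6.141225.
D >= 0, so the roots are real: z = (-b +/- sqrt(D)) / (2a) = (0.765 +/- 2.47815) / (-2.778).
  z_1 = (0.765 + 2.47815) / (-2.778) = -1.1674,   |z_1| = 1.1674.
  z_2 = (0.765 - 2.47815) / (-2.778) = 0.6167,   |z_2| = 0.6167.
Moduli of all roots: 1.1674, 0.6167.
All moduli strictly greater than 1? No.
Verdict: Not stationary.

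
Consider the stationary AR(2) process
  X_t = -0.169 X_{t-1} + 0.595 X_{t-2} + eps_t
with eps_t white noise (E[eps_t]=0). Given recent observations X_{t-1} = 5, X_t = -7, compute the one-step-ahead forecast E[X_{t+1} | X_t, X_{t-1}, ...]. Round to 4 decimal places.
E[X_{t+1} \mid \mathcal F_t] = 4.1580

For an AR(p) model X_t = c + sum_i phi_i X_{t-i} + eps_t, the
one-step-ahead conditional mean is
  E[X_{t+1} | X_t, ...] = c + sum_i phi_i X_{t+1-i}.
Substitute known values:
  E[X_{t+1} | ...] = (-0.169) * (-7) + (0.595) * (5)
                   = 4.1580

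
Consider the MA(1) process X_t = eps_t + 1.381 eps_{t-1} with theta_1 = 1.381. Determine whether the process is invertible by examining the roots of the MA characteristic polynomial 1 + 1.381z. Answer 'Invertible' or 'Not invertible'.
\text{Not invertible}

The MA(q) characteristic polynomial is P(z) = 1 + 1.381z.
Invertibility requires all roots to lie outside the unit circle, i.e. |z| > 1 for every root.
This is linear in z: 1 + (1.381) z = 0  =>  z = -1/(1.381) = -0.724113,  |z| = 0.724113.
Moduli of all roots: 0.7241.
All moduli strictly greater than 1? No.
Verdict: Not invertible.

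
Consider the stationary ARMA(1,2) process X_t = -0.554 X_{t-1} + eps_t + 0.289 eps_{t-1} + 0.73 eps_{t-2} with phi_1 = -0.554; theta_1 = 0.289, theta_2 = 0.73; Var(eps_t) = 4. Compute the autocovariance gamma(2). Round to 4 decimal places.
\gamma(2) = 5.3839

Multiply the model equation by X_{t-k} and take expectations. With theta_0 = psi_0 = 1 and psi_j the MA(infinity) weights, this gives
  gamma(k) - sum_i phi_i gamma(k-i) = c_k,
  c_k = sigma^2 * sum_{j=k..q} theta_j psi_{j-k}   (c_k = 0 for k > q),
using gamma(-m) = gamma(m).
psi-weights needed (psi_j = theta_j + sum_i phi_i psi_{j-i}):
  psi_1 = theta_1 + phi_1 = 0.289 + (-0.554) = -0.265
  psi_2 = theta_2 + phi_1 psi_1 = 0.73 + (-0.554)(-0.265) = 0.87681
Right-hand sides:
  c_0 = sigma^2 (1 + theta_1 psi_1 + theta_2 psi_2) = 4 * (1 + (0.289)(-0.265) + (0.73)(0.87681)) = 4 * 1.563486 = 6.253945
  c_1 = sigma^2 (theta_1 + theta_2 psi_1) = 4 * (0.289 + (0.73)(-0.265)) = 0.3822
  c_2 = sigma^2 theta_2 = 4 * (0.73) = 2.92
Equations for k = 0 and k = 1 (AR order 1):
  gamma(0) = phi_1 gamma(1) + c_0
  gamma(1) = phi_1 gamma(0) + c_1
Substituting the second into the first: gamma(0) (1 - phi_1^2) = c_0 + phi_1 c_1, so
  gamma(0) = (c_0 + phi_1 c_1) / (1 - phi_1^2) = (6.253945 + (-0.554)(0.3822)) / (1 - (-0.554)^2) = 6.042206 / 0.693084 = 8.717856.
  gamma(1) = phi_1 gamma(0) + c_1 = (-0.554)(8.717856) + (0.3822) = -4.447492.
For k = 2: gamma(2) = phi_1 gamma(1) + c_2
  = (-0.554)(-4.447492) + (2.92) = 5.383911.
Therefore gamma(2) = 5.3839 (to 4 decimal places).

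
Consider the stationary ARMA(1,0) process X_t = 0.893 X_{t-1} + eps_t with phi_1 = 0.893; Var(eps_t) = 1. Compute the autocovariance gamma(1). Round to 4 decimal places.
\gamma(1) = 4.4088

Multiply the model equation by X_{t-k} and take expectations. With theta_0 = psi_0 = 1 and psi_j the MA(infinity) weights, this gives
  gamma(k) - sum_i phi_i gamma(k-i) = c_k,
  c_k = sigma^2 * sum_{j=k..q} theta_j psi_{j-k}   (c_k = 0 for k > q),
using gamma(-m) = gamma(m).
Pure AR (q = 0): c_0 = sigma^2 = 1, c_k = 0 for k >= 1.
Equations for k = 0 and k = 1 (AR order 1):
  gamma(0) = phi_1 gamma(1) + c_0
  gamma(1) = phi_1 gamma(0) + c_1
Substituting the second into the first: gamma(0) (1 - phi_1^2) = c_0 + phi_1 c_1, so
  gamma(0) = c_0 / (1 - phi_1^2) = 1 / (1 - (0.893)^2) = 1 / 0.202551 = 4.937028.
  gamma(1) = phi_1 gamma(0) = (0.893)(4.937028) = 4.408766.
Therefore gamma(1) = 4.4088 (to 4 decimal places).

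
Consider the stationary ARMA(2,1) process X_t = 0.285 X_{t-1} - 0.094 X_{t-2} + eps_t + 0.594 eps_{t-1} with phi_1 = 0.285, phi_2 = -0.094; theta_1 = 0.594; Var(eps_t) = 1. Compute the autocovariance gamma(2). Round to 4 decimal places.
\gamma(2) = 0.1192

Multiply the model equation by X_{t-k} and take expectations. With theta_0 = psi_0 = 1 and psi_j the MA(infinity) weights, this gives
  gamma(k) - sum_i phi_i gamma(k-i) = c_k,
  c_k = sigma^2 * sum_{j=k..q} theta_j psi_{j-k}   (c_k = 0 for k > q),
using gamma(-m) = gamma(m).
psi-weights needed (psi_j = theta_j + sum_i phi_i psi_{j-i}):
  psi_1 = theta_1 + phi_1 = 0.594 + (0.285) = 0.879
Right-hand sides:
  c_0 = sigma^2 (1 + theta_1 psi_1) = 1 * (1 + (0.594)(0.879)) = 1 * 1.522126 = 1.522126
  c_1 = sigma^2 theta_1 = 1 * (0.594) = 0.594
  c_2 = 0
Equations for k = 0, 1, 2 (AR order 2, c_2 = 0):
  (E0) gamma(0) = phi_1 gamma(1) + phi_2 gamma(2) + c_0
  (E1) gamma(1) = phi_1 gamma(0) + phi_2 gamma(1) + c_1
  (E2) gamma(2) = phi_1 gamma(1) + phi_2 gamma(0)
From (E1): gamma(1) = A gamma(0) + B with
  A = phi_1 / (1 - phi_2) = 0.285 / 1.094 = 0.260512,   B = c_1 / (1 - phi_2) = 0.594 / 1.094 = 0.542962.
Insert (E2) into (E0): gamma(0) (1 - phi_2^2) = phi_1 (1 + phi_2) gamma(1) + c_0.
  phi_1 (1 + phi_2) = (0.285)(0.906) = 0.25821,   1 - phi_2^2 = 0.991164.
Replace gamma(1) by A gamma(0) + B and collect gamma(0):
  gamma(0) [0.991164 - (0.25821)(0.260512)] = (0.25821)(0.542962) + 1.522126
  gamma(0) * 0.923897 = 1.662324
  gamma(0) = 1.662324 / 0.923897 = 1.799252.
  gamma(1) = A gamma(0) + B = (0.260512)(1.799252) + (0.542962) = 1.011688.
  gamma(2) = phi_1 gamma(1) + phi_2 gamma(0) = (0.285)(1.011688) + (-0.094)(1.799252) = 0.119201.
Therefore gamma(2) = 0.1192 (to 4 decimal places).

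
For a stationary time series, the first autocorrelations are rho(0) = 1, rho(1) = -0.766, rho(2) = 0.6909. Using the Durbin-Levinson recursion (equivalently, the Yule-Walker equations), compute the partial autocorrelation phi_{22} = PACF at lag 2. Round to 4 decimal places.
\phi_{22} = 0.2520

The PACF at lag k is phi_{kk}, the last component of the solution
to the Yule-Walker system G_k phi = r_k where
  (G_k)_{ij} = rho(|i - j|), (r_k)_i = rho(i), i,j = 1..k.
Equivalently, Durbin-Levinson gives phi_{kk} iteratively:
  phi_{11} = rho(1)
  phi_{kk} = [rho(k) - sum_{j=1..k-1} phi_{k-1,j} rho(k-j)]
            / [1 - sum_{j=1..k-1} phi_{k-1,j} rho(j)],
  phi_{k,j} = phi_{k-1,j} - phi_{kk} phi_{k-1,k-j},  j = 1..k-1.
Step k = 1:
  phi_11 = rho(1) = -0.766.
Step k = 2:
  phi_22 = [rho(2) - phi_11 rho(1)] / [1 - phi_11 rho(1)] = [0.6909 - (-0.766)(-0.766)] / [1 - (-0.766)(-0.766)]
         = 0.104144 / 0.413244 = 0.252.
Therefore phi_{22} = 0.2520.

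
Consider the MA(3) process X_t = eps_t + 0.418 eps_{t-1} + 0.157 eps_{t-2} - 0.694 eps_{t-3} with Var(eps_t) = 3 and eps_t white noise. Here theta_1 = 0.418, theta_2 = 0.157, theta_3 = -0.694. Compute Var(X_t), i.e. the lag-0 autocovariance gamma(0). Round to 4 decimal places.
\gamma(0) = 5.0430

For an MA(q) process X_t = eps_t + sum_i theta_i eps_{t-i} with
Var(eps_t) = sigma^2, the variance is
  gamma(0) = sigma^2 * (1 + sum_i theta_i^2).
  sum_i theta_i^2 = (0.418)^2 + (0.157)^2 + (-0.694)^2 = 0.174724 + 0.024649 + 0.481636 = 0.681009.
  gamma(0) = 3 * (1 + 0.681009) = 3 * 1.681009 = 5.043027, which rounds to 5.0430.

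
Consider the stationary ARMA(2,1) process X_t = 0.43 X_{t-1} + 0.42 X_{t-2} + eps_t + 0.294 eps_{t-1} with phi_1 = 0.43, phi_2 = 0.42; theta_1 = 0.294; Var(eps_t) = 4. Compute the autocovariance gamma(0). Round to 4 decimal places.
\gamma(0) = 16.4175

Multiply the model equation by X_{t-k} and take expectations. With theta_0 = psi_0 = 1 and psi_j the MA(infinity) weights, this gives
  gamma(k) - sum_i phi_i gamma(k-i) = c_k,
  c_k = sigma^2 * sum_{j=k..q} theta_j psi_{j-k}   (c_k = 0 for k > q),
using gamma(-m) = gamma(m).
psi-weights needed (psi_j = theta_j + sum_i phi_i psi_{j-i}):
  psi_1 = theta_1 + phi_1 = 0.294 + (0.43) = 0.724
Right-hand sides:
  c_0 = sigma^2 (1 + theta_1 psi_1) = 4 * (1 + (0.294)(0.724)) = 4 * 1.212856 = 4.851424
  c_1 = sigma^2 theta_1 = 4 * (0.294) = 1.176
  c_2 = 0
Equations for k = 0, 1, 2 (AR order 2, c_2 = 0):
  (E0) gamma(0) = phi_1 gamma(1) + phi_2 gamma(2) + c_0
  (E1) gamma(1) = phi_1 gamma(0) + phi_2 gamma(1) + c_1
  (E2) gamma(2) = phi_1 gamma(1) + phi_2 gamma(0)
From (E1): gamma(1) = A gamma(0) + B with
  A = phi_1 / (1 - phi_2) = 0.43 / 0.58 = 0.741379,   B = c_1 / (1 - phi_2) = 1.176 / 0.58 = 2.027586.
Insert (E2) into (E0): gamma(0) (1 - phi_2^2) = phi_1 (1 + phi_2) gamma(1) + c_0.
  phi_1 (1 + phi_2) = (0.43)(1.42) = 0.6106,   1 - phi_2^2 = 0.8236.
Replace gamma(1) by A gamma(0) + B and collect gamma(0):
  gamma(0) [0.8236 - (0.6106)(0.741379)] = (0.6106)(2.027586) + 4.851424
  gamma(0) * 0.370914 = 6.089468
  gamma(0) = 6.089468 / 0.370914 = 16.417476.
Therefore gamma(0) = 16.4175 (to 4 decimal places).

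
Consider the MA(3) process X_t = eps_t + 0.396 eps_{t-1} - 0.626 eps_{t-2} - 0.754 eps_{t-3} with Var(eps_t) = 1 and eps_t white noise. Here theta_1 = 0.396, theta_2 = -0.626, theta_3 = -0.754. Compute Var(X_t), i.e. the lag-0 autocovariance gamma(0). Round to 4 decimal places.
\gamma(0) = 2.1172

For an MA(q) process X_t = eps_t + sum_i theta_i eps_{t-i} with
Var(eps_t) = sigma^2, the variance is
  gamma(0) = sigma^2 * (1 + sum_i theta_i^2).
  sum_i theta_i^2 = (0.396)^2 + (-0.626)^2 + (-0.754)^2 = 0.156816 + 0.391876 + 0.568516 = 1.117208.
  gamma(0) = 1 * (1 + 1.117208) = 1 * 2.117208 = 2.117208, which rounds to 2.1172.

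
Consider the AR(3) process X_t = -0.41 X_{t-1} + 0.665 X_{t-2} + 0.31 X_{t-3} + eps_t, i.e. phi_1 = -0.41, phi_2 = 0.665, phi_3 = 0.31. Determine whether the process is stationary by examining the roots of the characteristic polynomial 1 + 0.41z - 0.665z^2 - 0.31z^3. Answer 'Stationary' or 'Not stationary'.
\text{Stationary}

The AR(p) characteristic polynomial is P(z) = 1 + 0.41z - 0.665z^2 - 0.31z^3.
Stationarity requires all roots to lie outside the unit circle, i.e. |z| > 1 for every root.
Degree 3: look for a simple real root z0 first, then factor out (1 - z/z0) and solve the remaining quadratic.
Testing z0 = -2: P(-2) = 1 + (0.41)(-2) + (-0.665)(-2)^2 + (-0.31)(-2)^3
  = 1 + (-0.82) + (-2.66) + (2.48) = 0.  So z_0 = -2 is a root, |z_0| = 2.
Divide out the factor (1 + 0.5 z) = (1 - z/z0) (since 1/z0 = -0.5):
  P(z) = (1 + 0.5 z)(1 + (-0.09) z + (-0.62) z^2)
  [check: z-coef -0.09 - (-0.5) = 0.41; z^2-coef -0.62 - (-0.5)(-0.09) = -0.665; z^3-coef -(-0.5)(-0.62) = -0.31.]
Remaining roots from the quadratic factor 1 + (-0.09) z + (-0.62) z^2:
  Set 1 + (-0.09) z + (-0.62) z^2 = 0, i.e. a z^2 + b z + c = 0 with a = -0.62, b = -0.09, c = 1.
  Discriminant D = b^2 - 4ac = (-0.09)^2 - 4*(-0.62)*1 = 0.0081 - (-2.48) = 2.4881.
  D >= 0, so the roots are real: z = (-b +/- sqrt(D)) / (2a) = (0.09 +/- 1.577371) / (-1.24).
    z_1 = (0.09 + 1.577371) / (-1.24) = -1.3447,   |z_1| = 1.3447.
    z_2 = (0.09 - 1.577371) / (-1.24) = 1.1995,   |z_2| = 1.1995.
Moduli of all roots: 2.0000, 1.3447, 1.1995.
All moduli strictly greater than 1? Yes.
Verdict: Stationary.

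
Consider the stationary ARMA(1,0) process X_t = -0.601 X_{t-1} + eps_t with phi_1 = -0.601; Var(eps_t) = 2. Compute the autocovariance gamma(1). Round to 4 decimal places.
\gamma(1) = -1.8817

Multiply the model equation by X_{t-k} and take expectations. With theta_0 = psi_0 = 1 and psi_j the MA(infinity) weights, this gives
  gamma(k) - sum_i phi_i gamma(k-i) = c_k,
  c_k = sigma^2 * sum_{j=k..q} theta_j psi_{j-k}   (c_k = 0 for k > q),
using gamma(-m) = gamma(m).
Pure AR (q = 0): c_0 = sigma^2 = 2, c_k = 0 for k >= 1.
Equations for k = 0 and k = 1 (AR order 1):
  gamma(0) = phi_1 gamma(1) + c_0
  gamma(1) = phi_1 gamma(0) + c_1
Substituting the second into the first: gamma(0) (1 - phi_1^2) = c_0 + phi_1 c_1, so
  gamma(0) = c_0 / (1 - phi_1^2) = 2 / (1 - (-0.601)^2) = 2 / 0.638799 = 3.130875.
  gamma(1) = phi_1 gamma(0) = (-0.601)(3.130875) = -1.881656.
Therefore gamma(1) = -1.8817 (to 4 decimal places).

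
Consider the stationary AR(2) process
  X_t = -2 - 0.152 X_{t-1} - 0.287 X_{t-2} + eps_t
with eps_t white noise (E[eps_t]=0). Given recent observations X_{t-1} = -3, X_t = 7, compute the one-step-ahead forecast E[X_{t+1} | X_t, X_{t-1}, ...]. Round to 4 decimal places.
E[X_{t+1} \mid \mathcal F_t] = -2.2030

For an AR(p) model X_t = c + sum_i phi_i X_{t-i} + eps_t, the
one-step-ahead conditional mean is
  E[X_{t+1} | X_t, ...] = c + sum_i phi_i X_{t+1-i}.
Substitute known values:
  E[X_{t+1} | ...] = -2 + (-0.152) * (7) + (-0.287) * (-3)
                   = -2.2030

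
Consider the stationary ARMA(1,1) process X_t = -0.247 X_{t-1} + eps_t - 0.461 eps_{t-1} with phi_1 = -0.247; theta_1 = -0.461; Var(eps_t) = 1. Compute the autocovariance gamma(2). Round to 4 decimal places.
\gamma(2) = 0.2074

Multiply the model equation by X_{t-k} and take expectations. With theta_0 = psi_0 = 1 and psi_j the MA(infinity) weights, this gives
  gamma(k) - sum_i phi_i gamma(k-i) = c_k,
  c_k = sigma^2 * sum_{j=k..q} theta_j psi_{j-k}   (c_k = 0 for k > q),
using gamma(-m) = gamma(m).
psi-weights needed (psi_j = theta_j + sum_i phi_i psi_{j-i}):
  psi_1 = theta_1 + phi_1 = -0.461 + (-0.247) = -0.708
Right-hand sides:
  c_0 = sigma^2 (1 + theta_1 psi_1) = 1 * (1 + (-0.461)(-0.708)) = 1 * 1.326388 = 1.326388
  c_1 = sigma^2 theta_1 = 1 * (-0.461) = -0.461
  c_2 = 0
Equations for k = 0 and k = 1 (AR order 1):
  gamma(0) = phi_1 gamma(1) + c_0
  gamma(1) = phi_1 gamma(0) + c_1
Substituting the second into the first: gamma(0) (1 - phi_1^2) = c_0 + phi_1 c_1, so
  gamma(0) = (c_0 + phi_1 c_1) / (1 - phi_1^2) = (1.326388 + (-0.247)(-0.461)) / (1 - (-0.247)^2) = 1.440255 / 0.938991 = 1.533833.
  gamma(1) = phi_1 gamma(0) + c_1 = (-0.247)(1.533833) + (-0.461) = -0.839857.
For k = 2 (> q): gamma(2) = phi_1 gamma(1) = (-0.247)(-0.839857) = 0.207445.
Therefore gamma(2) = 0.2074 (to 4 decimal places).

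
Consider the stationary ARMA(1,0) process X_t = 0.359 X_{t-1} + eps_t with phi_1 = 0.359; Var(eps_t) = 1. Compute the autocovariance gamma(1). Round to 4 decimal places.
\gamma(1) = 0.4121

Multiply the model equation by X_{t-k} and take expectations. With theta_0 = psi_0 = 1 and psi_j the MA(infinity) weights, this gives
  gamma(k) - sum_i phi_i gamma(k-i) = c_k,
  c_k = sigma^2 * sum_{j=k..q} theta_j psi_{j-k}   (c_k = 0 for k > q),
using gamma(-m) = gamma(m).
Pure AR (q = 0): c_0 = sigma^2 = 1, c_k = 0 for k >= 1.
Equations for k = 0 and k = 1 (AR order 1):
  gamma(0) = phi_1 gamma(1) + c_0
  gamma(1) = phi_1 gamma(0) + c_1
Substituting the second into the first: gamma(0) (1 - phi_1^2) = c_0 + phi_1 c_1, so
  gamma(0) = c_0 / (1 - phi_1^2) = 1 / (1 - (0.359)^2) = 1 / 0.871119 = 1.147949.
  gamma(1) = phi_1 gamma(0) = (0.359)(1.147949) = 0.412114.
Therefore gamma(1) = 0.4121 (to 4 decimal places).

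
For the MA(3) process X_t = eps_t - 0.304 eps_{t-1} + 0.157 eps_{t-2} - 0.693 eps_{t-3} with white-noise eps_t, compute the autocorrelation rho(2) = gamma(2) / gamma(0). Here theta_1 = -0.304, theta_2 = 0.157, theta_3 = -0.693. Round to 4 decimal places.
\rho(2) = 0.2302

For an MA(q) process with theta_0 = 1, the autocovariance is
  gamma(k) = sigma^2 * sum_{i=0..q-k} theta_i * theta_{i+k},
and rho(k) = gamma(k) / gamma(0). Sigma^2 cancels.
  numerator   = (1)*(0.157) + (-0.304)*(-0.693) = 0.367672.
  denominator = (1)^2 + (-0.304)^2 + (0.157)^2 + (-0.693)^2 = 1.597314.
  rho(2) = 0.367672 / 1.597314 = 0.2302.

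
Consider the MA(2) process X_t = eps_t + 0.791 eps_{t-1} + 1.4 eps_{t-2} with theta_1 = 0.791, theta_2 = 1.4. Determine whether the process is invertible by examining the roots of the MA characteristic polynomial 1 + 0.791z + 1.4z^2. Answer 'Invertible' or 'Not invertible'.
\text{Not invertible}

The MA(q) characteristic polynomial is P(z) = 1 + 0.791z + 1.4z^2.
Invertibility requires all roots to lie outside the unit circle, i.e. |z| > 1 for every root.
Set 1 + (0.791) z + (1.4) z^2 = 0, i.e. a z^2 + b z + c = 0 with a = 1.4, b = 0.791, c = 1.
Discriminant D = b^2 - 4ac = (0.791)^2 - 4*(1.4)*1 = 0.625681 - (5.6) = -4.974319.
D < 0, so the roots are the complex-conjugate pair z = (-b +/- i sqrt(-D)) / (2a) = -0.2825 +/- 0.7965i.
For a conjugate pair |z|^2 = z * conj(z) = (product of roots) = c/a = 1/(1.4) = 0.714286, so |z| = sqrt(0.714286) = 0.8452 for both roots.
Moduli of all roots: 0.8452, 0.8452.
All moduli strictly greater than 1? No.
Verdict: Not invertible.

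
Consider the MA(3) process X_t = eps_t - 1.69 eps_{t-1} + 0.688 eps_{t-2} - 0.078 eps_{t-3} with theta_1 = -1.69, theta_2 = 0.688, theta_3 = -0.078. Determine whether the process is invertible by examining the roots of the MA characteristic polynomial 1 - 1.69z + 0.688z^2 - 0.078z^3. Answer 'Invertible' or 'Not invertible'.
\text{Not invertible}

The MA(q) characteristic polynomial is P(z) = 1 - 1.69z + 0.688z^2 - 0.078z^3.
Invertibility requires all roots to lie outside the unit circle, i.e. |z| > 1 for every root.
Degree 3: look for a simple real root z0 first, then factor out (1 - z/z0) and solve the remaining quadratic.
Testing z0 = 5: P(5) = 1 + (-1.69)(5) + (0.688)(5)^2 + (-0.078)(5)^3
  = 1 + (-8.45) + (17.2) + (-9.75) = 0.  So z_0 = 5 is a root, |z_0| = 5.
Divide out the factor (1 - 0.2 z) = (1 - z/z0) (since 1/z0 = 0.2):
  P(z) = (1 - 0.2 z)(1 + (-1.49) z + (0.39) z^2)
  [check: z-coef -1.49 - (0.2) = -1.69; z^2-coef 0.39 - (0.2)(-1.49) = 0.688; z^3-coef -(0.2)(0.39) = -0.078.]
Remaining roots from the quadratic factor 1 + (-1.49) z + (0.39) z^2:
  Set 1 + (-1.49) z + (0.39) z^2 = 0, i.e. a z^2 + b z + c = 0 with a = 0.39, b = -1.49, c = 1.
  Discriminant D = b^2 - 4ac = (-1.49)^2 - 4*(0.39)*1 = 2.2201 - (1.56) = 0.6601.
  D >= 0, so the roots are real: z = (-b +/- sqrt(D)) / (2a) = (1.49 +/- 0.812465) / (0.78).
    z_1 = (1.49 + 0.812465) / (0.78) = 2.9519,   |z_1| = 2.9519.
    z_2 = (1.49 - 0.812465) / (0.78) = 0.8686,   |z_2| = 0.8686.
Moduli of all roots: 5.0000, 2.9519, 0.8686.
All moduli strictly greater than 1? No.
Verdict: Not invertible.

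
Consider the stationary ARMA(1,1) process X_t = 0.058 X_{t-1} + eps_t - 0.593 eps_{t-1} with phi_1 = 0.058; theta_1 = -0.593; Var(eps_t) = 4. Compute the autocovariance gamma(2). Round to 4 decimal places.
\gamma(2) = -0.1203

Multiply the model equation by X_{t-k} and take expectations. With theta_0 = psi_0 = 1 and psi_j the MA(infinity) weights, this gives
  gamma(k) - sum_i phi_i gamma(k-i) = c_k,
  c_k = sigma^2 * sum_{j=k..q} theta_j psi_{j-k}   (c_k = 0 for k > q),
using gamma(-m) = gamma(m).
psi-weights needed (psi_j = theta_j + sum_i phi_i psi_{j-i}):
  psi_1 = theta_1 + phi_1 = -0.593 + (0.058) = -0.535
Right-hand sides:
  c_0 = sigma^2 (1 + theta_1 psi_1) = 4 * (1 + (-0.593)(-0.535)) = 4 * 1.317255 = 5.26902
  c_1 = sigma^2 theta_1 = 4 * (-0.593) = -2.372
  c_2 = 0
Equations for k = 0 and k = 1 (AR order 1):
  gamma(0) = phi_1 gamma(1) + c_0
  gamma(1) = phi_1 gamma(0) + c_1
Substituting the second into the first: gamma(0) (1 - phi_1^2) = c_0 + phi_1 c_1, so
  gamma(0) = (c_0 + phi_1 c_1) / (1 - phi_1^2) = (5.26902 + (0.058)(-2.372)) / (1 - (0.058)^2) = 5.131444 / 0.996636 = 5.148764.
  gamma(1) = phi_1 gamma(0) + c_1 = (0.058)(5.148764) + (-2.372) = -2.073372.
For k = 2 (> q): gamma(2) = phi_1 gamma(1) = (0.058)(-2.073372) = -0.120256.
Therefore gamma(2) = -0.1203 (to 4 decimal places).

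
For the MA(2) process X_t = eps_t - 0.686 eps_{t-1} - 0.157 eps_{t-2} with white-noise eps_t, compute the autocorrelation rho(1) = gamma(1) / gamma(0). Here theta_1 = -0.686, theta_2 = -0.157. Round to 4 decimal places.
\rho(1) = -0.3868

For an MA(q) process with theta_0 = 1, the autocovariance is
  gamma(k) = sigma^2 * sum_{i=0..q-k} theta_i * theta_{i+k},
and rho(k) = gamma(k) / gamma(0). Sigma^2 cancels.
  numerator   = (1)*(-0.686) + (-0.686)*(-0.157) = -0.578298.
  denominator = (1)^2 + (-0.686)^2 + (-0.157)^2 = 1.495245.
  rho(1) = -0.578298 / 1.495245 = -0.3868.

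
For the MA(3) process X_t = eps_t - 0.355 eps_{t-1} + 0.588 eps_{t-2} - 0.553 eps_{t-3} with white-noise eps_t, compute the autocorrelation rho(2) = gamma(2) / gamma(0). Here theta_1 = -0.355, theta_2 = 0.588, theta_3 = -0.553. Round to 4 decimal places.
\rho(2) = 0.4412

For an MA(q) process with theta_0 = 1, the autocovariance is
  gamma(k) = sigma^2 * sum_{i=0..q-k} theta_i * theta_{i+k},
and rho(k) = gamma(k) / gamma(0). Sigma^2 cancels.
  numerator   = (1)*(0.588) + (-0.355)*(-0.553) = 0.784315.
  denominator = (1)^2 + (-0.355)^2 + (0.588)^2 + (-0.553)^2 = 1.777578.
  rho(2) = 0.784315 / 1.777578 = 0.4412.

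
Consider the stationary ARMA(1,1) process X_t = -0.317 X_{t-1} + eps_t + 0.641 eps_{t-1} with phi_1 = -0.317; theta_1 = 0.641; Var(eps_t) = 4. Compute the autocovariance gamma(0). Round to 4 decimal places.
\gamma(0) = 4.4668

Multiply the model equation by X_{t-k} and take expectations. With theta_0 = psi_0 = 1 and psi_j the MA(infinity) weights, this gives
  gamma(k) - sum_i phi_i gamma(k-i) = c_k,
  c_k = sigma^2 * sum_{j=k..q} theta_j psi_{j-k}   (c_k = 0 for k > q),
using gamma(-m) = gamma(m).
psi-weights needed (psi_j = theta_j + sum_i phi_i psi_{j-i}):
  psi_1 = theta_1 + phi_1 = 0.641 + (-0.317) = 0.324
Right-hand sides:
  c_0 = sigma^2 (1 + theta_1 psi_1) = 4 * (1 + (0.641)(0.324)) = 4 * 1.207684 = 4.830736
  c_1 = sigma^2 theta_1 = 4 * (0.641) = 2.564
  c_2 = 0
Equations for k = 0 and k = 1 (AR order 1):
  gamma(0) = phi_1 gamma(1) + c_0
  gamma(1) = phi_1 gamma(0) + c_1
Substituting the second into the first: gamma(0) (1 - phi_1^2) = c_0 + phi_1 c_1, so
  gamma(0) = (c_0 + phi_1 c_1) / (1 - phi_1^2) = (4.830736 + (-0.317)(2.564)) / (1 - (-0.317)^2) = 4.017948 / 0.899511 = 4.466814.
Therefore gamma(0) = 4.4668 (to 4 decimal places).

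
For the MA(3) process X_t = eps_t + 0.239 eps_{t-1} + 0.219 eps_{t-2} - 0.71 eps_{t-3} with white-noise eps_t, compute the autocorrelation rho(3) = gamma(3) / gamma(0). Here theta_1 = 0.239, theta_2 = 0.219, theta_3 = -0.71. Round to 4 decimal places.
\rho(3) = -0.4412

For an MA(q) process with theta_0 = 1, the autocovariance is
  gamma(k) = sigma^2 * sum_{i=0..q-k} theta_i * theta_{i+k},
and rho(k) = gamma(k) / gamma(0). Sigma^2 cancels.
  numerator   = (1)*(-0.71) = -0.71.
  denominator = (1)^2 + (0.239)^2 + (0.219)^2 + (-0.71)^2 = 1.609182.
  rho(3) = -0.71 / 1.609182 = -0.4412.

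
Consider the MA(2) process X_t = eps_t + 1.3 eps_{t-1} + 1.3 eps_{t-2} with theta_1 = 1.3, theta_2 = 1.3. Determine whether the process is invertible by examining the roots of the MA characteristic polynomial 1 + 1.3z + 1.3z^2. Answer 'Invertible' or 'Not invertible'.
\text{Not invertible}

The MA(q) characteristic polynomial is P(z) = 1 + 1.3z + 1.3z^2.
Invertibility requires all roots to lie outside the unit circle, i.e. |z| > 1 for every root.
Set 1 + (1.3) z + (1.3) z^2 = 0, i.e. a z^2 + b z + c = 0 with a = 1.3, b = 1.3, c = 1.
Discriminant D = b^2 - 4ac = (1.3)^2 - 4*(1.3)*1 = 1.69 - (5.2) = -3.51.
D < 0, so the roots are the complex-conjugate pair z = (-b +/- i sqrt(-D)) / (2a) = -0.5 +/- 0.7206i.
For a conjugate pair |z|^2 = z * conj(z) = (product of roots) = c/a = 1/(1.3) = 0.769231, so |z| = sqrt(0.769231) = 0.8771 for both roots.
Moduli of all roots: 0.8771, 0.8771.
All moduli strictly greater than 1? No.
Verdict: Not invertible.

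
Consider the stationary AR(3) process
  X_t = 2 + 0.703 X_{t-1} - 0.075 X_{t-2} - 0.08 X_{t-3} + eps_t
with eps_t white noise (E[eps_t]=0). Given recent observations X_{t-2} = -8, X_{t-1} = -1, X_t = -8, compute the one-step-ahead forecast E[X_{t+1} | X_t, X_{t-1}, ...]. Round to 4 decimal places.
E[X_{t+1} \mid \mathcal F_t] = -2.9090

For an AR(p) model X_t = c + sum_i phi_i X_{t-i} + eps_t, the
one-step-ahead conditional mean is
  E[X_{t+1} | X_t, ...] = c + sum_i phi_i X_{t+1-i}.
Substitute known values:
  E[X_{t+1} | ...] = 2 + (0.703) * (-8) + (-0.075) * (-1) + (-0.08) * (-8)
                   = -2.9090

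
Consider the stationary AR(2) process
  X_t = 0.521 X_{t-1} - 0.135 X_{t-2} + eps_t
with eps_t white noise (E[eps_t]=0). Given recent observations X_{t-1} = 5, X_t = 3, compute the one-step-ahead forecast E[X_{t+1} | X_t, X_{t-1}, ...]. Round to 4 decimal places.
E[X_{t+1} \mid \mathcal F_t] = 0.8880

For an AR(p) model X_t = c + sum_i phi_i X_{t-i} + eps_t, the
one-step-ahead conditional mean is
  E[X_{t+1} | X_t, ...] = c + sum_i phi_i X_{t+1-i}.
Substitute known values:
  E[X_{t+1} | ...] = (0.521) * (3) + (-0.135) * (5)
                   = 0.8880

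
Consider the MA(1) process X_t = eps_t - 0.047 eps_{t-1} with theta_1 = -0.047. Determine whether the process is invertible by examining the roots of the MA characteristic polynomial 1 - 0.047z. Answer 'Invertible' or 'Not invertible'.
\text{Invertible}

The MA(q) characteristic polynomial is P(z) = 1 - 0.047z.
Invertibility requires all roots to lie outside the unit circle, i.e. |z| > 1 for every root.
This is linear in z: 1 + (-0.047) z = 0  =>  z = -1/(-0.047) = 21.276596,  |z| = 21.276596.
Moduli of all roots: 21.2766.
All moduli strictly greater than 1? Yes.
Verdict: Invertible.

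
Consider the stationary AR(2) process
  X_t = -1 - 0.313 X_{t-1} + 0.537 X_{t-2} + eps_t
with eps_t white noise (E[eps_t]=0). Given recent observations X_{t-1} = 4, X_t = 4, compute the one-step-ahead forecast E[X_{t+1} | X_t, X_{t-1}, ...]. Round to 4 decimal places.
E[X_{t+1} \mid \mathcal F_t] = -0.1040

For an AR(p) model X_t = c + sum_i phi_i X_{t-i} + eps_t, the
one-step-ahead conditional mean is
  E[X_{t+1} | X_t, ...] = c + sum_i phi_i X_{t+1-i}.
Substitute known values:
  E[X_{t+1} | ...] = -1 + (-0.313) * (4) + (0.537) * (4)
                   = -0.1040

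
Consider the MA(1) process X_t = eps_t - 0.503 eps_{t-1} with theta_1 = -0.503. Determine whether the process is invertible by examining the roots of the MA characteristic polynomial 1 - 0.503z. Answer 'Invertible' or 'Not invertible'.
\text{Invertible}

The MA(q) characteristic polynomial is P(z) = 1 - 0.503z.
Invertibility requires all roots to lie outside the unit circle, i.e. |z| > 1 for every root.
This is linear in z: 1 + (-0.503) z = 0  =>  z = -1/(-0.503) = 1.988072,  |z| = 1.988072.
Moduli of all roots: 1.9881.
All moduli strictly greater than 1? Yes.
Verdict: Invertible.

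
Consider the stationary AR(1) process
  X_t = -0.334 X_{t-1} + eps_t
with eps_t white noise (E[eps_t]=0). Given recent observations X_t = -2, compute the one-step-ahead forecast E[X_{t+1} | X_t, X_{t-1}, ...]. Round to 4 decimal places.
E[X_{t+1} \mid \mathcal F_t] = 0.6680

For an AR(p) model X_t = c + sum_i phi_i X_{t-i} + eps_t, the
one-step-ahead conditional mean is
  E[X_{t+1} | X_t, ...] = c + sum_i phi_i X_{t+1-i}.
Substitute known values:
  E[X_{t+1} | ...] = (-0.334) * (-2)
                   = 0.6680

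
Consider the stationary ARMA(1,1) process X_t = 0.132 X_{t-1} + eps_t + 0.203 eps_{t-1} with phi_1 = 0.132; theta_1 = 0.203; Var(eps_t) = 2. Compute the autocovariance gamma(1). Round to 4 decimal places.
\gamma(1) = 0.7002

Multiply the model equation by X_{t-k} and take expectations. With theta_0 = psi_0 = 1 and psi_j the MA(infinity) weights, this gives
  gamma(k) - sum_i phi_i gamma(k-i) = c_k,
  c_k = sigma^2 * sum_{j=k..q} theta_j psi_{j-k}   (c_k = 0 for k > q),
using gamma(-m) = gamma(m).
psi-weights needed (psi_j = theta_j + sum_i phi_i psi_{j-i}):
  psi_1 = theta_1 + phi_1 = 0.203 + (0.132) = 0.335
Right-hand sides:
  c_0 = sigma^2 (1 + theta_1 psi_1) = 2 * (1 + (0.203)(0.335)) = 2 * 1.068005 = 2.13601
  c_1 = sigma^2 theta_1 = 2 * (0.203) = 0.406
  c_2 = 0
Equations for k = 0 and k = 1 (AR order 1):
  gamma(0) = phi_1 gamma(1) + c_0
  gamma(1) = phi_1 gamma(0) + c_1
Substituting the second into the first: gamma(0) (1 - phi_1^2) = c_0 + phi_1 c_1, so
  gamma(0) = (c_0 + phi_1 c_1) / (1 - phi_1^2) = (2.13601 + (0.132)(0.406)) / (1 - (0.132)^2) = 2.189602 / 0.982576 = 2.22843.
  gamma(1) = phi_1 gamma(0) + c_1 = (0.132)(2.22843) + (0.406) = 0.700153.
Therefore gamma(1) = 0.7002 (to 4 decimal places).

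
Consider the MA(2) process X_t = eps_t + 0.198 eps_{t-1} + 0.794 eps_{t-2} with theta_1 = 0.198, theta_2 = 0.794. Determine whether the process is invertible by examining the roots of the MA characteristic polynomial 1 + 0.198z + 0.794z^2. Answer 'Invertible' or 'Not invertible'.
\text{Invertible}

The MA(q) characteristic polynomial is P(z) = 1 + 0.198z + 0.794z^2.
Invertibility requires all roots to lie outside the unit circle, i.e. |z| > 1 for every root.
Set 1 + (0.198) z + (0.794) z^2 = 0, i.e. a z^2 + b z + c = 0 with a = 0.794, b = 0.198, c = 1.
Discriminant D = b^2 - 4ac = (0.198)^2 - 4*(0.794)*1 = 0.039204 - (3.176) = -3.136796.
D < 0, so the roots are the complex-conjugate pair z = (-b +/- i sqrt(-D)) / (2a) = -0.1247 +/- 1.1153i.
For a conjugate pair |z|^2 = z * conj(z) = (product of roots) = c/a = 1/(0.794) = 1.259446, so |z| = sqrt(1.259446) = 1.1223 for both roots.
Moduli of all roots: 1.1223, 1.1223.
All moduli strictly greater than 1? Yes.
Verdict: Invertible.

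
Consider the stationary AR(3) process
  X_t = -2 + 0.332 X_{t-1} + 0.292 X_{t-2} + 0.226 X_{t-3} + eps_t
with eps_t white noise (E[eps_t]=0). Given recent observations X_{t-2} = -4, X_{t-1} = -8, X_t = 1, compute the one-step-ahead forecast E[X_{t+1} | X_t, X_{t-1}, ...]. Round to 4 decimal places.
E[X_{t+1} \mid \mathcal F_t] = -4.9080

For an AR(p) model X_t = c + sum_i phi_i X_{t-i} + eps_t, the
one-step-ahead conditional mean is
  E[X_{t+1} | X_t, ...] = c + sum_i phi_i X_{t+1-i}.
Substitute known values:
  E[X_{t+1} | ...] = -2 + (0.332) * (1) + (0.292) * (-8) + (0.226) * (-4)
                   = -4.9080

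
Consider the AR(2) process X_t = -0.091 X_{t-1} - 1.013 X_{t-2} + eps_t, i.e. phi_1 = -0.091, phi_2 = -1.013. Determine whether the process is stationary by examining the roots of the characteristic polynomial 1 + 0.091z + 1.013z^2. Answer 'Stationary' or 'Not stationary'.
\text{Not stationary}

The AR(p) characteristic polynomial is P(z) = 1 + 0.091z + 1.013z^2.
Stationarity requires all roots to lie outside the unit circle, i.e. |z| > 1 for every root.
Set 1 + (0.091) z + (1.013) z^2 = 0, i.e. a z^2 + b z + c = 0 with a = 1.013, b = 0.091, c = 1.
Discriminant D = b^2 - 4ac = (0.091)^2 - 4*(1.013)*1 = 0.008281 - (4.052) = -4.043719.
D < 0, so the roots are the complex-conjugate pair z = (-b +/- i sqrt(-D)) / (2a) = -0.0449 +/- 0.9925i.
For a conjugate pair |z|^2 = z * conj(z) = (product of roots) = c/a = 1/(1.013) = 0.987167, so |z| = sqrt(0.987167) = 0.9936 for both roots.
Moduli of all roots: 0.9936, 0.9936.
All moduli strictly greater than 1? No.
Verdict: Not stationary.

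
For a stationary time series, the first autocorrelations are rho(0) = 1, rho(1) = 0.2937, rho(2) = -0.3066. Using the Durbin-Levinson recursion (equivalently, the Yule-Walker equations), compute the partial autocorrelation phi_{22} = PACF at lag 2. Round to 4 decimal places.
\phi_{22} = -0.4299

The PACF at lag k is phi_{kk}, the last component of the solution
to the Yule-Walker system G_k phi = r_k where
  (G_k)_{ij} = rho(|i - j|), (r_k)_i = rho(i), i,j = 1..k.
Equivalently, Durbin-Levinson gives phi_{kk} iteratively:
  phi_{11} = rho(1)
  phi_{kk} = [rho(k) - sum_{j=1..k-1} phi_{k-1,j} rho(k-j)]
            / [1 - sum_{j=1..k-1} phi_{k-1,j} rho(j)],
  phi_{k,j} = phi_{k-1,j} - phi_{kk} phi_{k-1,k-j},  j = 1..k-1.
Step k = 1:
  phi_11 = rho(1) = 0.2937.
Step k = 2:
  phi_22 = [rho(2) - phi_11 rho(1)] / [1 - phi_11 rho(1)] = [-0.3066 - (0.2937)(0.2937)] / [1 - (0.2937)(0.2937)]
         = -0.39285969 / 0.91374031 = -0.4299.
Therefore phi_{22} = -0.4299.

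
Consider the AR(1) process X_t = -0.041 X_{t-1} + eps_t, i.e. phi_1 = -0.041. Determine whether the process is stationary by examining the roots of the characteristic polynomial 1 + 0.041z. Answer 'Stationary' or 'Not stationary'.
\text{Stationary}

The AR(p) characteristic polynomial is P(z) = 1 + 0.041z.
Stationarity requires all roots to lie outside the unit circle, i.e. |z| > 1 for every root.
This is linear in z: 1 + (0.041) z = 0  =>  z = -1/(0.041) = -24.390244,  |z| = 24.390244.
Moduli of all roots: 24.3902.
All moduli strictly greater than 1? Yes.
Verdict: Stationary.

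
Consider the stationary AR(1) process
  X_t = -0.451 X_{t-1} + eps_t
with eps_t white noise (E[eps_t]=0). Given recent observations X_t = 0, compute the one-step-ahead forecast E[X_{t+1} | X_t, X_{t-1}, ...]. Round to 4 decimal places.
E[X_{t+1} \mid \mathcal F_t] = 0.0000

For an AR(p) model X_t = c + sum_i phi_i X_{t-i} + eps_t, the
one-step-ahead conditional mean is
  E[X_{t+1} | X_t, ...] = c + sum_i phi_i X_{t+1-i}.
Substitute known values:
  E[X_{t+1} | ...] = (-0.451) * (0)
                   = 0.0000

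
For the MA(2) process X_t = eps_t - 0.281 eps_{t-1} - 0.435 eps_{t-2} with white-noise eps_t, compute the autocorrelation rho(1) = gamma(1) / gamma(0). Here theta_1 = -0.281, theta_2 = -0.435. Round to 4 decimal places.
\rho(1) = -0.1252

For an MA(q) process with theta_0 = 1, the autocovariance is
  gamma(k) = sigma^2 * sum_{i=0..q-k} theta_i * theta_{i+k},
and rho(k) = gamma(k) / gamma(0). Sigma^2 cancels.
  numerator   = (1)*(-0.281) + (-0.281)*(-0.435) = -0.158765.
  denominator = (1)^2 + (-0.281)^2 + (-0.435)^2 = 1.268186.
  rho(1) = -0.158765 / 1.268186 = -0.1252.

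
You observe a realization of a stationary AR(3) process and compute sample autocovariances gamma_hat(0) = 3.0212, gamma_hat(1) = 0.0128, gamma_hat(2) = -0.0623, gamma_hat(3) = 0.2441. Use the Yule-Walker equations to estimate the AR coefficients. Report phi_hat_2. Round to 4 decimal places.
\hat\phi_{2} = -0.0210

The Yule-Walker equations for an AR(p) process read, in matrix form,
  Gamma_p phi = r_p,   with   (Gamma_p)_{ij} = gamma(|i - j|),
                       (r_p)_i = gamma(i),   i,j = 1..p.
Substitute the sample gammas (Toeplitz matrix and right-hand side of size 3):
  Gamma_p = [[3.0212, 0.0128, -0.0623], [0.0128, 3.0212, 0.0128], [-0.0623, 0.0128, 3.0212]]
  r_p     = [0.0128, -0.0623, 0.2441]
Written out (R1..R3):
  (R1) 3.0212 phi_1 + 0.0128 phi_2 - 0.0623 phi_3 = 0.0128
  (R2) 0.0128 phi_1 + 3.0212 phi_2 + 0.0128 phi_3 = -0.0623
  (R3) -0.0623 phi_1 + 0.0128 phi_2 + 3.0212 phi_3 = 0.2441
Gaussian elimination:
  R2 <- R2 - (0.0128/3.0212) R1 = R2 - (0.004237) R1:  3.021146 phi_2 + 0.013064 phi_3 = -0.062354
  R3 <- R3 - (-0.0623/3.0212) R1 = R3 - (-0.020621) R1:  0.013064 phi_2 + 3.019915 phi_3 = 0.244364
  R3 <- R3 - (0.013064/3.021146) R2 = R3 - (0.004324) R2:  3.019859 phi_3 = 0.244634
Back-substitution:
  phi_hat_3 = 0.244634 / 3.019859 = 0.081008
  phi_hat_2 = (-0.062354 - (0.013064)(0.081008)) / 3.021146 = -0.02099
  phi_hat_1 = (0.0128 - (0.0128)(-0.02099) - (-0.0623)(0.081008)) / 3.0212 = 0.005996
So phi_hat = [0.0060, -0.0210, 0.0810].
Therefore phi_hat_2 = -0.0210.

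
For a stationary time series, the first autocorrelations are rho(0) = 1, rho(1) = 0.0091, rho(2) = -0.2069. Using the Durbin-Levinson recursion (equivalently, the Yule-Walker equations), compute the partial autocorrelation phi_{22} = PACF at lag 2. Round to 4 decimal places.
\phi_{22} = -0.2070

The PACF at lag k is phi_{kk}, the last component of the solution
to the Yule-Walker system G_k phi = r_k where
  (G_k)_{ij} = rho(|i - j|), (r_k)_i = rho(i), i,j = 1..k.
Equivalently, Durbin-Levinson gives phi_{kk} iteratively:
  phi_{11} = rho(1)
  phi_{kk} = [rho(k) - sum_{j=1..k-1} phi_{k-1,j} rho(k-j)]
            / [1 - sum_{j=1..k-1} phi_{k-1,j} rho(j)],
  phi_{k,j} = phi_{k-1,j} - phi_{kk} phi_{k-1,k-j},  j = 1..k-1.
Step k = 1:
  phi_11 = rho(1) = 0.0091.
Step k = 2:
  phi_22 = [rho(2) - phi_11 rho(1)] / [1 - phi_11 rho(1)] = [-0.2069 - (0.0091)(0.0091)] / [1 - (0.0091)(0.0091)]
         = -0.20698281 / 0.99991719 = -0.207.
Therefore phi_{22} = -0.2070.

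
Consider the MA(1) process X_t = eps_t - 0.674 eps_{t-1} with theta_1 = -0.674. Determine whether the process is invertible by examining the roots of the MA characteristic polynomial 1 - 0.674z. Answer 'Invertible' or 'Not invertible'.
\text{Invertible}

The MA(q) characteristic polynomial is P(z) = 1 - 0.674z.
Invertibility requires all roots to lie outside the unit circle, i.e. |z| > 1 for every root.
This is linear in z: 1 + (-0.674) z = 0  =>  z = -1/(-0.674) = 1.48368,  |z| = 1.48368.
Moduli of all roots: 1.4837.
All moduli strictly greater than 1? Yes.
Verdict: Invertible.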